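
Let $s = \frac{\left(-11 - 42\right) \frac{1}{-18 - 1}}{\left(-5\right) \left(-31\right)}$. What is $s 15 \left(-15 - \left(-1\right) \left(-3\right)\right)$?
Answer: $- \frac{2862}{589} \approx -4.8591$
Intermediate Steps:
$s = \frac{53}{2945}$ ($s = \frac{\left(-53\right) \frac{1}{-19}}{155} = \left(-53\right) \left(- \frac{1}{19}\right) \frac{1}{155} = \frac{53}{19} \cdot \frac{1}{155} = \frac{53}{2945} \approx 0.017997$)
$s 15 \left(-15 - \left(-1\right) \left(-3\right)\right) = \frac{53}{2945} \cdot 15 \left(-15 - \left(-1\right) \left(-3\right)\right) = \frac{159 \left(-15 - 3\right)}{589} = \frac{159}{589} \left(-18\right) = - \frac{2862}{589}$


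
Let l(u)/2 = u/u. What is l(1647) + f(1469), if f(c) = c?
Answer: 1471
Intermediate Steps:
l(u) = 2 (l(u) = 2*(u/u) = 2*1 = 2)
l(1647) + f(1469) = 2 + 1469 = 1471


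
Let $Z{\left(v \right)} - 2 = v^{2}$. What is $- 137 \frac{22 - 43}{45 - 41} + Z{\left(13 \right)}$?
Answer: $\frac{3561}{4} \approx 890.25$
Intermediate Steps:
$Z{\left(v \right)} = 2 + v^{2}$
$- 137 \frac{22 - 43}{45 - 41} + Z{\left(13 \right)} = - 137 \frac{22 - 43}{45 - 41} + \left(2 + 13^{2}\right) = - 137 \left(- \frac{21}{4}\right) + \left(2 + 169\right) = - 137 \left(\left(-21\right) \frac{1}{4}\right) + 171 = \left(-137\right) \left(- \frac{21}{4}\right) + 171 = \frac{2877}{4} + 171 = \frac{3561}{4}$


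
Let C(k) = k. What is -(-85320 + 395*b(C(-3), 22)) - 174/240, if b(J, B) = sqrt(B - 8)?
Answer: 3412771/40 - 395*sqrt(14) ≈ 83841.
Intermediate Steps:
b(J, B) = sqrt(-8 + B)
-(-85320 + 395*b(C(-3), 22)) - 174/240 = -(-85320 + 395*sqrt(-8 + 22)) - 174/240 = -(-85320 + 395*sqrt(14)) - 174*1/240 = -(-85320 + 395*sqrt(14)) - 29/40 = -395*(-216 + sqrt(14)) - 29/40 = (85320 - 395*sqrt(14)) - 29/40 = 3412771/40 - 395*sqrt(14)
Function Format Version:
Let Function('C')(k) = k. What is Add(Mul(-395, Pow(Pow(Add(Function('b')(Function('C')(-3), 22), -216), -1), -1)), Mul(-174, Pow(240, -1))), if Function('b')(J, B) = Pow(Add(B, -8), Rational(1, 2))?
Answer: Add(Rational(3412771, 40), Mul(-395, Pow(14, Rational(1, 2)))) ≈ 83841.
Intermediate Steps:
Function('b')(J, B) = Pow(Add(-8, B), Rational(1, 2))
Add(Mul(-395, Pow(Pow(Add(Function('b')(Function('C')(-3), 22), -216), -1), -1)), Mul(-174, Pow(240, -1))) = Add(Mul(-395, Pow(Pow(Add(Pow(Add(-8, 22), Rational(1, 2)), -216), -1), -1)), Mul(-174, Pow(240, -1))) = Add(Mul(-395, Pow(Pow(Add(Pow(14, Rational(1, 2)), -216), -1), -1)), Mul(-174, Rational(1, 240))) = Add(Mul(-395, Pow(Pow(Add(-216, Pow(14, Rational(1, 2))), -1), -1)), Rational(-29, 40)) = Add(Mul(-395, Add(-216, Pow(14, Rational(1, 2)))), Rational(-29, 40)) = Add(Add(85320, Mul(-395, Pow(14, Rational(1, 2)))), Rational(-29, 40)) = Add(Rational(3412771, 40), Mul(-395, Pow(14, Rational(1, 2))))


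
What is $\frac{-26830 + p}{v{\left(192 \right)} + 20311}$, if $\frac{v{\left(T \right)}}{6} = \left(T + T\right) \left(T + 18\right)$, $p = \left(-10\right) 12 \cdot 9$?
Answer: $- \frac{27910}{504151} \approx -0.05536$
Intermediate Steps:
$p = -1080$ ($p = \left(-120\right) 9 = -1080$)
$v{\left(T \right)} = 12 T \left(18 + T\right)$ ($v{\left(T \right)} = 6 \left(T + T\right) \left(T + 18\right) = 6 \cdot 2 T \left(18 + T\right) = 12 T \left(18 + T\right)$)
$\frac{-26830 + p}{v{\left(192 \right)} + 20311} = \frac{-26830 - 1080}{12 \cdot 192 \left(18 + 192\right) + 20311} = - \frac{27910}{12 \cdot 192 \cdot 210 + 20311} = - \frac{27910}{483840 + 20311} = - \frac{27910}{504151}$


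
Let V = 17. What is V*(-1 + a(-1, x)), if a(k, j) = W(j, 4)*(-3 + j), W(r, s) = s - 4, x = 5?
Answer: -17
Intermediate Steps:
W(r, s) = -4 + s
a(k, j) = 0 (a(k, j) = (-4 + 4)*(-3 + j) = 0*(-3 + j) = 0)
V*(-1 + a(-1, x)) = 17*(-1 + 0) = 17*(-1) = -17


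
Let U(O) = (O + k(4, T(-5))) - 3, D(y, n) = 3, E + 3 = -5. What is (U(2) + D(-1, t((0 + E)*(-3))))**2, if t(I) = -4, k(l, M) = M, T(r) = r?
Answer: 9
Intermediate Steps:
E = -8 (E = -3 - 5 = -8)
U(O) = -8 + O (U(O) = (O - 5) - 3 = (-5 + O) - 3 = -8 + O)
(U(2) + D(-1, t((0 + E)*(-3))))**2 = ((-8 + 2) + 3)**2 = (-6 + 3)**2 = (-3)**2 = 9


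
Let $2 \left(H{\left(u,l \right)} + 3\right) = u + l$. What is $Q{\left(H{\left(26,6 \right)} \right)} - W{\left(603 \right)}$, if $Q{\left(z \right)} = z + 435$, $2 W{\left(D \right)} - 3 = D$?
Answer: $145$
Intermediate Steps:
$H{\left(u,l \right)} = -3 + \frac{l}{2} + \frac{u}{2}$ ($H{\left(u,l \right)} = -3 + \frac{u + l}{2} = -3 + \frac{l + u}{2} = -3 + \left(\frac{l}{2} + \frac{u}{2}\right) = -3 + \frac{l}{2} + \frac{u}{2}$)
$W{\left(D \right)} = \frac{3}{2} + \frac{D}{2}$
$Q{\left(z \right)} = 435 + z$
$Q{\left(H{\left(26,6 \right)} \right)} - W{\left(603 \right)} = \left(435 + \left(-3 + \frac{1}{2} \cdot 6 + \frac{1}{2} \cdot 26\right)\right) - \left(\frac{3}{2} + \frac{1}{2} \cdot 603\right) = \left(435 + \left(-3 + 3 + 13\right)\right) - \left(\frac{3}{2} + \frac{603}{2}\right) = \left(435 + 13\right) - 303 = 448 - 303 = 145$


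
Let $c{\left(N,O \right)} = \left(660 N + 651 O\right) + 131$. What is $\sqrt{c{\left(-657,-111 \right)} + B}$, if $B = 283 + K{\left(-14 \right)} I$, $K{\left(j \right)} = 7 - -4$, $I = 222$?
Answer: $5 i \sqrt{20121} \approx 709.24 i$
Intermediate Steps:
$K{\left(j \right)} = 11$ ($K{\left(j \right)} = 7 + 4 = 11$)
$c{\left(N,O \right)} = 131 + 651 O + 660 N$ ($c{\left(N,O \right)} = \left(651 O + 660 N\right) + 131 = 131 + 651 O + 660 N$)
$B = 2725$ ($B = 283 + 11 \cdot 222 = 283 + 2442 = 2725$)
$\sqrt{c{\left(-657,-111 \right)} + B} = \sqrt{\left(131 + 651 \left(-111\right) + 660 \left(-657\right)\right) + 2725} = \sqrt{\left(131 - 72261 - 433620\right) + 2725} = \sqrt{-505750 + 2725} = \sqrt{-503025} = 5 i \sqrt{20121}$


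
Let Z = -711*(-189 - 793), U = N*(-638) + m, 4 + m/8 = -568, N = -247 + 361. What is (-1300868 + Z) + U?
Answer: -679974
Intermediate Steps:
N = 114
m = -4576 (m = -32 + 8*(-568) = -32 - 4544 = -4576)
U = -77308 (U = 114*(-638) - 4576 = -72732 - 4576 = -77308)
Z = 698202 (Z = -711*(-982) = 698202)
(-1300868 + Z) + U = (-1300868 + 698202) - 77308 = -602666 - 77308 = -679974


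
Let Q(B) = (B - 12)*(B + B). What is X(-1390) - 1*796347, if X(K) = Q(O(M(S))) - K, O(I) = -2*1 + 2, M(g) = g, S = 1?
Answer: -794957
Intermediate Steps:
O(I) = 0 (O(I) = -2 + 2 = 0)
Q(B) = 2*B*(-12 + B) (Q(B) = (-12 + B)*(2*B) = 2*B*(-12 + B))
X(K) = -K (X(K) = 2*0*(-12 + 0) - K = 2*0*(-12) - K = 0 - K = -K)
X(-1390) - 1*796347 = -1*(-1390) - 1*796347 = 1390 - 796347 = -794957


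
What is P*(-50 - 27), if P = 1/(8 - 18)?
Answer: 77/10 ≈ 7.7000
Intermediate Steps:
P = -⅒ (P = 1/(-10) = -⅒ ≈ -0.10000)
P*(-50 - 27) = -(-50 - 27)/10 = -⅒*(-77) = 77/10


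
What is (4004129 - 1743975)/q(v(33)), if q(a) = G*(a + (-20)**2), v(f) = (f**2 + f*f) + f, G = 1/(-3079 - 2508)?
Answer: -12627480398/2611 ≈ -4.8363e+6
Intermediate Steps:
G = -1/5587 (G = 1/(-5587) = -1/5587 ≈ -0.00017899)
v(f) = f + 2*f**2 (v(f) = (f**2 + f**2) + f = 2*f**2 + f = f + 2*f**2)
q(a) = -400/5587 - a/5587 (q(a) = -(a + (-20)**2)/5587 = -(a + 400)/5587 = -(400 + a)/5587 = -400/5587 - a/5587)
(4004129 - 1743975)/q(v(33)) = (4004129 - 1743975)/(-400/5587 - 33*(1 + 2*33)/5587) = 2260154/(-400/5587 - 33*(1 + 66)/5587) = 2260154/(-400/5587 - 33*67/5587) = 2260154/(-400/5587 - 1/5587*2211) = 2260154/(-400/5587 - 2211/5587) = 2260154/(-2611/5587) = 2260154*(-5587/2611) = -12627480398/2611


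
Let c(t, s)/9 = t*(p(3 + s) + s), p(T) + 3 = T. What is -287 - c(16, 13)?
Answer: -4031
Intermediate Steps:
p(T) = -3 + T
c(t, s) = 18*s*t (c(t, s) = 9*(t*((-3 + (3 + s)) + s)) = 9*(t*(s + s)) = 9*(t*(2*s)) = 9*(2*s*t) = 18*s*t)
-287 - c(16, 13) = -287 - 18*13*16 = -287 - 1*3744 = -287 - 3744 = -4031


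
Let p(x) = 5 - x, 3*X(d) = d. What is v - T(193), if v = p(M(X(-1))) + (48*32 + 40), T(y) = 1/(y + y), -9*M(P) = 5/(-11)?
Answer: 60414305/38214 ≈ 1580.9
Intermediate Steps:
X(d) = d/3
M(P) = 5/99 (M(P) = -5/(9*(-11)) = -5*(-1)/(9*11) = -⅑*(-5/11) = 5/99)
T(y) = 1/(2*y)
v = 156514/99 (v = (5 - 1*5/99) + (48*32 + 40) = (5 - 5/99) + (1536 + 40) = 490/99 + 1576 = 156514/99 ≈ 1580.9)
v - T(193) = 156514/99 - 1/(2*193) = 156514/99 - 1*1/386 = 156514/99 - 1/386 = 60414305/38214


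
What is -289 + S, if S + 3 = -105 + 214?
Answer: -183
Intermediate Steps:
S = 106 (S = -3 + (-105 + 214) = -3 + 109 = 106)
-289 + S = -289 + 106 = -183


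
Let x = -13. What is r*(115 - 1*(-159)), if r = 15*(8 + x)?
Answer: -20550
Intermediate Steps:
r = -75 (r = 15*(8 - 13) = 15*(-5) = -75)
r*(115 - 1*(-159)) = -75*(115 - 1*(-159)) = -75*(115 + 159) = -75*274 = -20550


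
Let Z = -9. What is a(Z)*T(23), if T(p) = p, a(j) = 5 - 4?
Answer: 23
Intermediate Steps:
a(j) = 1
a(Z)*T(23) = 1*23 = 23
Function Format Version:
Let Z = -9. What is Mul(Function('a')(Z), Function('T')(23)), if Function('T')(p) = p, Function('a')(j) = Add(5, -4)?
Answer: 23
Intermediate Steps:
Function('a')(j) = 1
Mul(Function('a')(Z), Function('T')(23)) = Mul(1, 23) = 23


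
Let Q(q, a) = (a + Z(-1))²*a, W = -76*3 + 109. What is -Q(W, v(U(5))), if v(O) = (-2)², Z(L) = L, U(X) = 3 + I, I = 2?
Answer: -36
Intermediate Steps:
U(X) = 5 (U(X) = 3 + 2 = 5)
W = -119 (W = -228 + 109 = -119)
v(O) = 4
Q(q, a) = a*(-1 + a)² (Q(q, a) = (a - 1)²*a = (-1 + a)²*a = a*(-1 + a)²)
-Q(W, v(U(5))) = -4*(-1 + 4)² = -4*3² = -4*9 = -1*36 = -36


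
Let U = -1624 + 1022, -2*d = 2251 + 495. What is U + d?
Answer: -1975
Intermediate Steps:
d = -1373 (d = -(2251 + 495)/2 = -1/2*2746 = -1373)
U = -602
U + d = -602 - 1373 = -1975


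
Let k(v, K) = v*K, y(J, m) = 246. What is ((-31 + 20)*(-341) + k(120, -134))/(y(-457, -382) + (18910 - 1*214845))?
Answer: 12329/195689 ≈ 0.063003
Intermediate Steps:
k(v, K) = K*v
((-31 + 20)*(-341) + k(120, -134))/(y(-457, -382) + (18910 - 1*214845)) = ((-31 + 20)*(-341) - 134*120)/(246 + (18910 - 1*214845)) = (-11*(-341) - 16080)/(246 + (18910 - 214845)) = (3751 - 16080)/(246 - 195935) = -12329/(-195689) = -12329*(-1/195689) = 12329/195689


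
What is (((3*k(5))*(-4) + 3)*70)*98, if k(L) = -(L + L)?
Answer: 843780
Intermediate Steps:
k(L) = -2*L
(((3*k(5))*(-4) + 3)*70)*98 = (((3*(-2*5))*(-4) + 3)*70)*98 = (((3*(-10))*(-4) + 3)*70)*98 = ((-30*(-4) + 3)*70)*98 = ((120 + 3)*70)*98 = (123*70)*98 = 8610*98 = 843780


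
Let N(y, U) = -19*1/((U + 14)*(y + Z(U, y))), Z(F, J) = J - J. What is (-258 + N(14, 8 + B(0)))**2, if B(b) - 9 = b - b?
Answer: 12541984081/188356 ≈ 66587.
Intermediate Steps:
B(b) = 9 (B(b) = 9 + (b - b) = 9 + 0 = 9)
Z(F, J) = 0
N(y, U) = -19/(y*(14 + U)) (N(y, U) = -19*1/((U + 14)*(y + 0)) = -19*1/(y*(14 + U)) = -19/(y*(14 + U)))
(-258 + N(14, 8 + B(0)))**2 = (-258 - 19/(14*(14 + (8 + 9))))**2 = (-258 - 19*1/14/(14 + 17))**2 = (-258 - 19*1/14/31)**2 = (-258 - 19*1/14*1/31)**2 = (-258 - 19/434)**2 = (-111991/434)**2 = 12541984081/188356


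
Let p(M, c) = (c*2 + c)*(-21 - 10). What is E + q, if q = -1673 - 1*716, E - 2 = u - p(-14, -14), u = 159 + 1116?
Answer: -2414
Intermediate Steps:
p(M, c) = -93*c (p(M, c) = (2*c + c)*(-31) = (3*c)*(-31) = -93*c)
u = 1275
E = -25 (E = 2 + (1275 - (-93)*(-14)) = 2 + (1275 - 1*1302) = 2 + (1275 - 1302) = 2 - 27 = -25)
q = -2389 (q = -1673 - 716 = -2389)
E + q = -25 - 2389 = -2414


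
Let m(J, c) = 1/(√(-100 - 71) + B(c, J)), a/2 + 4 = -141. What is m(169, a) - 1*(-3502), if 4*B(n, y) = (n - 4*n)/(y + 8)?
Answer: 8411922668/2402029 - 41772*I*√19/2402029 ≈ 3502.0 - 0.075803*I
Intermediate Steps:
a = -290 (a = -8 + 2*(-141) = -8 - 282 = -290)
B(n, y) = -3*n/(4*(8 + y)) (B(n, y) = ((n - 4*n)/(y + 8))/4 = ((-3*n)/(8 + y))/4 = (-3*n/(8 + y))/4 = -3*n/(4*(8 + y)))
m(J, c) = 1/(-3*c/(32 + 4*J) + 3*I*√19) (m(J, c) = 1/(√(-100 - 71) - 3*c/(32 + 4*J)) = 1/(√(-171) - 3*c/(32 + 4*J)) = 1/(3*I*√19 - 3*c/(32 + 4*J)) = 1/(-3*c/(32 + 4*J) + 3*I*√19))
m(169, a) - 1*(-3502) = 4*(-8 - 1*169)/(3*(-290 - 4*I*√19*(8 + 169))) - 1*(-3502) = 4*(-8 - 169)/(3*(-290 - 4*I*√19*177)) + 3502 = (4/3)*(-177)/(-290 - 708*I*√19) + 3502 = -236/(-290 - 708*I*√19) + 3502 = 3502 - 236/(-290 - 708*I*√19)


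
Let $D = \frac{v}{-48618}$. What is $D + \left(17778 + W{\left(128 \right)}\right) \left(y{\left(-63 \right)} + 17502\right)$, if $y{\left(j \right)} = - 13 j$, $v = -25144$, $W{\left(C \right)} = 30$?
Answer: $\frac{7931063298284}{24309} \approx 3.2626 \cdot 10^{8}$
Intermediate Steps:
$D = \frac{12572}{24309}$ ($D = - \frac{25144}{-48618} = \left(-25144\right) \left(- \frac{1}{48618}\right) = \frac{12572}{24309} \approx 0.51717$)
$D + \left(17778 + W{\left(128 \right)}\right) \left(y{\left(-63 \right)} + 17502\right) = \frac{12572}{24309} + \left(17778 + 30\right) \left(\left(-13\right) \left(-63\right) + 17502\right) = \frac{12572}{24309} + 17808 \left(819 + 17502\right) = \frac{12572}{24309} + 17808 \cdot 18321 = \frac{12572}{24309} + 326260368 = \frac{7931063298284}{24309}$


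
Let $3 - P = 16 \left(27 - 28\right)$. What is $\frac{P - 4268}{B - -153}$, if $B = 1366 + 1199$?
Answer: $- \frac{4249}{2718} \approx -1.5633$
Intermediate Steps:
$B = 2565$
$P = 19$ ($P = 3 - 16 \left(27 - 28\right) = 3 - 16 \left(-1\right) = 3 - -16 = 3 + 16 = 19$)
$\frac{P - 4268}{B - -153} = \frac{19 - 4268}{2565 - -153} = - \frac{4249}{2565 + 153} = - \frac{4249}{2718}$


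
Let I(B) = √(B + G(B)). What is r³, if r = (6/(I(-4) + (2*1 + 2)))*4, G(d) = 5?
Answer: 13824/125 ≈ 110.59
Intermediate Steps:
I(B) = √(5 + B) (I(B) = √(B + 5) = √(5 + B))
r = 24/5 (r = (6/(√(5 - 4) + (2*1 + 2)))*4 = (6/(√1 + (2 + 2)))*4 = (6/(1 + 4))*4 = (6/5)*4 = 24/5 ≈ 4.8000)
r³ = (24/5)³ = 13824/125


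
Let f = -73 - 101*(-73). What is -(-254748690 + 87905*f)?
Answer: -386957810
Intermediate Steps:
f = 7300 (f = -73 + 7373 = 7300)
-(-254748690 + 87905*f) = -87905/(1/(-2898 + 7300)) = -87905/(1/4402) = -87905/1/4402 = -87905*4402 = -386957810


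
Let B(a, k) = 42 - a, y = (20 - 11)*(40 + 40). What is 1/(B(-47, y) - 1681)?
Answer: -1/1592 ≈ -0.00062814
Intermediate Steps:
y = 720 (y = 9*80 = 720)
1/(B(-47, y) - 1681) = 1/((42 - 1*(-47)) - 1681) = 1/((42 + 47) - 1681) = 1/(89 - 1681) = 1/(-1592) = -1/1592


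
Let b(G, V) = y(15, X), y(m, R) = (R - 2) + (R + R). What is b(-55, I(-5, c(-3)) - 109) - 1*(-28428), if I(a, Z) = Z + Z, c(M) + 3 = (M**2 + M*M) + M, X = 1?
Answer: 28429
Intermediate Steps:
c(M) = -3 + M + 2*M**2 (c(M) = -3 + ((M**2 + M*M) + M) = -3 + ((M**2 + M**2) + M) = -3 + (2*M**2 + M) = -3 + (M + 2*M**2) = -3 + M + 2*M**2)
I(a, Z) = 2*Z
y(m, R) = -2 + 3*R (y(m, R) = (-2 + R) + 2*R = -2 + 3*R)
b(G, V) = 1 (b(G, V) = -2 + 3*1 = -2 + 3 = 1)
b(-55, I(-5, c(-3)) - 109) - 1*(-28428) = 1 - 1*(-28428) = 1 + 28428 = 28429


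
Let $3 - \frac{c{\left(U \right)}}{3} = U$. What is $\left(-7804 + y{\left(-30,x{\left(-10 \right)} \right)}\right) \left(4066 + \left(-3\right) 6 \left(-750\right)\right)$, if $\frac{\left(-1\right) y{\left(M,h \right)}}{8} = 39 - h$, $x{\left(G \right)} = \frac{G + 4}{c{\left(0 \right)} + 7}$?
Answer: $-142618354$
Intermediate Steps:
$c{\left(U \right)} = 9 - 3 U$
$x{\left(G \right)} = \frac{1}{4} + \frac{G}{16}$ ($x{\left(G \right)} = \frac{G + 4}{\left(9 - 0\right) + 7} = \frac{4 + G}{\left(9 + 0\right) + 7} = \frac{4 + G}{9 + 7} = \frac{4 + G}{16} = \left(4 + G\right) \frac{1}{16} = \frac{1}{4} + \frac{G}{16}$)
$y{\left(M,h \right)} = -312 + 8 h$ ($y{\left(M,h \right)} = - 8 \left(39 - h\right) = -312 + 8 h$)
$\left(-7804 + y{\left(-30,x{\left(-10 \right)} \right)}\right) \left(4066 + \left(-3\right) 6 \left(-750\right)\right) = \left(-7804 - \left(312 - 8 \left(\frac{1}{4} + \frac{1}{16} \left(-10\right)\right)\right)\right) \left(4066 + \left(-3\right) 6 \left(-750\right)\right) = \left(-7804 - \left(312 - 8 \left(\frac{1}{4} - \frac{5}{8}\right)\right)\right) \left(4066 - -13500\right) = \left(-7804 + \left(-312 + 8 \left(- \frac{3}{8}\right)\right)\right) \left(4066 + 13500\right) = \left(-7804 - 315\right) 17566 = \left(-8119\right) 17566 = -142618354$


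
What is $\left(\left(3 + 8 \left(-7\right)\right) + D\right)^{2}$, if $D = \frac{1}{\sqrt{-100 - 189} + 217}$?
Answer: $\frac{1576050501800}{561168721} + \frac{42683889 i}{1122337442} \approx 2808.5 + 0.038031 i$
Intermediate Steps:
$D = \frac{217 - 17 i}{47378}$ ($D = \frac{1}{\sqrt{-289} + 217} = \frac{1}{17 i + 217} = \frac{1}{217 + 17 i} = \frac{217 - 17 i}{47378} \approx 0.0045802 - 0.00035882 i$)
$\left(\left(3 + 8 \left(-7\right)\right) + D\right)^{2} = \left(\left(3 + 8 \left(-7\right)\right) + \left(\frac{217}{47378} - \frac{17 i}{47378}\right)\right)^{2} = \left(\left(3 - 56\right) + \left(\frac{217}{47378} - \frac{17 i}{47378}\right)\right)^{2} = \left(-53 + \left(\frac{217}{47378} - \frac{17 i}{47378}\right)\right)^{2} = \left(- \frac{2510817}{47378} - \frac{17 i}{47378}\right)^{2}$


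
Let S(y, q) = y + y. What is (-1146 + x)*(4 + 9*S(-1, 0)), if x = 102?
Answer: 14616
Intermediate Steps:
S(y, q) = 2*y
(-1146 + x)*(4 + 9*S(-1, 0)) = (-1146 + 102)*(4 + 9*(2*(-1))) = -1044*(4 + 9*(-2)) = -1044*(4 - 18) = -1044*(-14) = 14616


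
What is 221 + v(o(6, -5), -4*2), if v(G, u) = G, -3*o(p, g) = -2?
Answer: 665/3 ≈ 221.67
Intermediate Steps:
o(p, g) = ⅔ (o(p, g) = -⅓*(-2) = ⅔)
221 + v(o(6, -5), -4*2) = 221 + ⅔ = 665/3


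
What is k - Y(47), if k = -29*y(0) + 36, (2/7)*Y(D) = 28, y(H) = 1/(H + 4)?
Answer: -277/4 ≈ -69.250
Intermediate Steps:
y(H) = 1/(4 + H)
Y(D) = 98 (Y(D) = (7/2)*28 = 98)
k = 115/4 (k = -29/(4 + 0) + 36 = -29/4 + 36 = 115/4 ≈ 28.750)
k - Y(47) = 115/4 - 1*98 = 115/4 - 98 = -277/4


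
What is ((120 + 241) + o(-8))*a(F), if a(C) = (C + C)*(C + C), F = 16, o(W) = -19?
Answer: 350208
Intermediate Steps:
a(C) = 4*C**2 (a(C) = (2*C)*(2*C) = 4*C**2)
((120 + 241) + o(-8))*a(F) = ((120 + 241) - 19)*(4*16**2) = (361 - 19)*(4*256) = 342*1024 = 350208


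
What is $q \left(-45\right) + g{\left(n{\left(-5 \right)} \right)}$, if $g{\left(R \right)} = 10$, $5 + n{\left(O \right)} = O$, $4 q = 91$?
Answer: $- \frac{4055}{4} \approx -1013.8$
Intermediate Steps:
$q = \frac{91}{4}$ ($q = \frac{1}{4} \cdot 91 = \frac{91}{4} \approx 22.75$)
$n{\left(O \right)} = -5 + O$
$q \left(-45\right) + g{\left(n{\left(-5 \right)} \right)} = \frac{91}{4} \left(-45\right) + 10 = - \frac{4095}{4} + 10 = - \frac{4055}{4}$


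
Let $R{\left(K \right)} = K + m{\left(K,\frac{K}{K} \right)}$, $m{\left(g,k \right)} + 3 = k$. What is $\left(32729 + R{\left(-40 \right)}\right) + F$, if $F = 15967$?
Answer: $48654$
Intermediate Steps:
$m{\left(g,k \right)} = -3 + k$
$R{\left(K \right)} = -2 + K$ ($R{\left(K \right)} = K - \left(3 - \frac{K}{K}\right) = K + \left(-3 + 1\right) = K - 2 = -2 + K$)
$\left(32729 + R{\left(-40 \right)}\right) + F = \left(32729 - 42\right) + 15967 = 32687 + 15967 = 48654$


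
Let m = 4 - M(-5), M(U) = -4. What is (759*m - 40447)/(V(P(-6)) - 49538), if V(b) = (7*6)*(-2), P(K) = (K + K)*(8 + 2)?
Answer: 34375/49622 ≈ 0.69274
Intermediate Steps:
P(K) = 20*K (P(K) = (2*K)*10 = 20*K)
m = 8 (m = 4 - 1*(-4) = 4 + 4 = 8)
V(b) = -84 (V(b) = 42*(-2) = -84)
(759*m - 40447)/(V(P(-6)) - 49538) = (759*8 - 40447)/(-84 - 49538) = (6072 - 40447)/(-49622) = -34375*(-1/49622) = 34375/49622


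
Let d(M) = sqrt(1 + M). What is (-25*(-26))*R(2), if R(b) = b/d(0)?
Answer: 1300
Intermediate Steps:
R(b) = b (R(b) = b/(sqrt(1 + 0)) = b/(sqrt(1)) = b/1 = b*1 = b)
(-25*(-26))*R(2) = -25*(-26)*2 = 650*2 = 1300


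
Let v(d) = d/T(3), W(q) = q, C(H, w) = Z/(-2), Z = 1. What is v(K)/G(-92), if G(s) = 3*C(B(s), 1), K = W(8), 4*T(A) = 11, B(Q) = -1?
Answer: -64/33 ≈ -1.9394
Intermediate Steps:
T(A) = 11/4 (T(A) = (¼)*11 = 11/4)
C(H, w) = -½ (C(H, w) = 1/(-2) = 1*(-½) = -½)
K = 8
v(d) = 4*d/11 (v(d) = d/(11/4) = d*(4/11) = 4*d/11)
G(s) = -3/2 (G(s) = 3*(-½) = -3/2)
v(K)/G(-92) = ((4/11)*8)/(-3/2) = (32/11)*(-⅔) = -64/33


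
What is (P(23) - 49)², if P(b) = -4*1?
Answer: 2809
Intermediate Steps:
P(b) = -4
(P(23) - 49)² = (-4 - 49)² = (-53)² = 2809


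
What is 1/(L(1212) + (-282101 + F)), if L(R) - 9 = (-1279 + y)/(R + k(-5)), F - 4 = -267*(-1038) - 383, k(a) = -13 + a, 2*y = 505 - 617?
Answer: -398/2119795 ≈ -0.00018775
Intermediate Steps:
y = -56 (y = (505 - 617)/2 = (1/2)*(-112) = -56)
F = 276767 (F = 4 + (-267*(-1038) - 383) = 4 + (277146 - 383) = 4 + 276763 = 276767)
L(R) = 9 - 1335/(-18 + R) (L(R) = 9 + (-1279 - 56)/(R + (-13 - 5)) = 9 - 1335/(R - 18) = 9 - 1335/(-18 + R))
1/(L(1212) + (-282101 + F)) = 1/(3*(-499 + 3*1212)/(-18 + 1212) + (-282101 + 276767)) = 1/(3*(-499 + 3636)/1194 - 5334) = 1/(3*(1/1194)*3137 - 5334) = 1/(3137/398 - 5334) = 1/(-2119795/398) = -398/2119795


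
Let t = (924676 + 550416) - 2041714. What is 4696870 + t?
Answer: 4130248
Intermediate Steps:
t = -566622 (t = 1475092 - 2041714 = -566622)
4696870 + t = 4696870 - 566622 = 4130248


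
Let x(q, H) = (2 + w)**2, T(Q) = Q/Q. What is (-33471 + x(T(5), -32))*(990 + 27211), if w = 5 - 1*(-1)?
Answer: -942110807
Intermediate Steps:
T(Q) = 1
w = 6 (w = 5 + 1 = 6)
x(q, H) = 64 (x(q, H) = (2 + 6)**2 = 8**2 = 64)
(-33471 + x(T(5), -32))*(990 + 27211) = (-33471 + 64)*(990 + 27211) = -33407*28201 = -942110807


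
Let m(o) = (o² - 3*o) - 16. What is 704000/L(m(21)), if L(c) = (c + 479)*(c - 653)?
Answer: -704000/244731 ≈ -2.8766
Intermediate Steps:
m(o) = -16 + o² - 3*o
L(c) = (-653 + c)*(479 + c) (L(c) = (479 + c)*(-653 + c) = (-653 + c)*(479 + c))
704000/L(m(21)) = 704000/(-312787 + (-16 + 21² - 3*21)² - 174*(-16 + 21² - 3*21)) = 704000/(-312787 + (-16 + 441 - 63)² - 174*(-16 + 441 - 63)) = 704000/(-312787 + 362² - 174*362) = 704000/(-312787 + 131044 - 62988) = 704000/(-244731) = 704000*(-1/244731) = -704000/244731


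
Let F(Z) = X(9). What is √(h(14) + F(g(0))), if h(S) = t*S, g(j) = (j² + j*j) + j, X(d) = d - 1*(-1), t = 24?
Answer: √346 ≈ 18.601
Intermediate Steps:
X(d) = 1 + d (X(d) = d + 1 = 1 + d)
g(j) = j + 2*j² (g(j) = (j² + j²) + j = 2*j² + j = j + 2*j²)
F(Z) = 10 (F(Z) = 1 + 9 = 10)
h(S) = 24*S
√(h(14) + F(g(0))) = √(24*14 + 10) = √(336 + 10) = √346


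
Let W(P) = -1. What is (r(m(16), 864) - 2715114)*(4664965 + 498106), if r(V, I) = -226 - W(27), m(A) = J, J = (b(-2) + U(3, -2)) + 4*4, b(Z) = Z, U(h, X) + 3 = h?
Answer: -14019488046069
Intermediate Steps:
U(h, X) = -3 + h
J = 14 (J = (-2 + (-3 + 3)) + 4*4 = (-2 + 0) + 16 = -2 + 16 = 14)
m(A) = 14
r(V, I) = -225 (r(V, I) = -226 - 1*(-1) = -226 + 1 = -225)
(r(m(16), 864) - 2715114)*(4664965 + 498106) = (-225 - 2715114)*(4664965 + 498106) = -2715339*5163071 = -14019488046069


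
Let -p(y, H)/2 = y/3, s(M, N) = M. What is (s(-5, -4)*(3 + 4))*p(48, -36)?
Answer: 1120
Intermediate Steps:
p(y, H) = -2*y/3
(s(-5, -4)*(3 + 4))*p(48, -36) = (-5*(3 + 4))*(-⅔*48) = -5*7*(-32) = -35*(-32) = 1120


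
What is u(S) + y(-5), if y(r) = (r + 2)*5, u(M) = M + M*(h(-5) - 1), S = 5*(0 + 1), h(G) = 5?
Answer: 10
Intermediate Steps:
S = 5 (S = 5*1 = 5)
u(M) = 5*M (u(M) = M + M*(5 - 1) = M + M*4 = M + 4*M = 5*M)
y(r) = 10 + 5*r (y(r) = (2 + r)*5 = 10 + 5*r)
u(S) + y(-5) = 5*5 + (10 + 5*(-5)) = 25 + (10 - 25) = 25 - 15 = 10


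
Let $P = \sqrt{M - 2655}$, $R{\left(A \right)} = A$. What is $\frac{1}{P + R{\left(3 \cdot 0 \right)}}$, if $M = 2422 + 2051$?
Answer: $\frac{\sqrt{202}}{606} \approx 0.023453$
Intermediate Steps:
$M = 4473$
$P = 3 \sqrt{202}$ ($P = \sqrt{4473 - 2655} = \sqrt{1818} = 3 \sqrt{202} \approx 42.638$)
$\frac{1}{P + R{\left(3 \cdot 0 \right)}} = \frac{1}{3 \sqrt{202} + 3 \cdot 0} = \frac{1}{3 \sqrt{202} + 0} = \frac{1}{3 \sqrt{202}} = \frac{\sqrt{202}}{606}$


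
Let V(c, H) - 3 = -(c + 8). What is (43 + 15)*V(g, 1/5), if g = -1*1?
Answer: -232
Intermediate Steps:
g = -1
V(c, H) = -5 - c (V(c, H) = 3 - (c + 8) = 3 - (8 + c) = 3 + (-8 - c) = -5 - c)
(43 + 15)*V(g, 1/5) = (43 + 15)*(-5 - 1*(-1)) = 58*(-5 + 1) = 58*(-4) = -232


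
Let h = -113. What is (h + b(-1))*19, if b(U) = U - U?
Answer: -2147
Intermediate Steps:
b(U) = 0
(h + b(-1))*19 = (-113 + 0)*19 = -113*19 = -2147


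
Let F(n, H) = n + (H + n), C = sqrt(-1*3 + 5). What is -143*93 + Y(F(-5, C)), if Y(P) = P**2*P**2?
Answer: -13299 + (10 - sqrt(2))**4 ≈ -7865.0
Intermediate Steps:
C = sqrt(2) (C = sqrt(-3 + 5) = sqrt(2) ≈ 1.4142)
F(n, H) = H + 2*n
Y(P) = P**4
-143*93 + Y(F(-5, C)) = -143*93 + (sqrt(2) + 2*(-5))**4 = -13299 + (sqrt(2) - 10)**4 = -13299 + (-10 + sqrt(2))**4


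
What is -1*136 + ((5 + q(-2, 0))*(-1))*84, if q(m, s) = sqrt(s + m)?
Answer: -556 - 84*I*sqrt(2) ≈ -556.0 - 118.79*I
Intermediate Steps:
q(m, s) = sqrt(m + s)
-1*136 + ((5 + q(-2, 0))*(-1))*84 = -1*136 + ((5 + sqrt(-2 + 0))*(-1))*84 = -136 + ((5 + sqrt(-2))*(-1))*84 = -136 + ((5 + I*sqrt(2))*(-1))*84 = -136 + (-5 - I*sqrt(2))*84 = -136 + (-420 - 84*I*sqrt(2)) = -556 - 84*I*sqrt(2)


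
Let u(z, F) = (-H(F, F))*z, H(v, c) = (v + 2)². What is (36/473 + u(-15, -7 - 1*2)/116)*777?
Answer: 273372687/54868 ≈ 4982.4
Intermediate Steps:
H(v, c) = (2 + v)²
u(z, F) = -z*(2 + F)² (u(z, F) = (-(2 + F)²)*z = -z*(2 + F)²)
(36/473 + u(-15, -7 - 1*2)/116)*777 = (36/473 - 1*(-15)*(2 + (-7 - 1*2))²/116)*777 = (36*(1/473) - 1*(-15)*(2 + (-7 - 2))²*(1/116))*777 = (36/473 - 1*(-15)*(2 - 9)²*(1/116))*777 = (36/473 - 1*(-15)*(-7)²*(1/116))*777 = (36/473 - 1*(-15)*49*(1/116))*777 = (36/473 + 735*(1/116))*777 = (36/473 + 735/116)*777 = (351831/54868)*777 = 273372687/54868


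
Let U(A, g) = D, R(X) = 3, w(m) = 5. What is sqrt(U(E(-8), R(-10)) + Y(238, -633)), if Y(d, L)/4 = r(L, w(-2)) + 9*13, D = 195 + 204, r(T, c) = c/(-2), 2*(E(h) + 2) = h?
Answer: sqrt(857) ≈ 29.275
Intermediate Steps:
E(h) = -2 + h/2
r(T, c) = -c/2 (r(T, c) = c*(-1/2) = -c/2)
D = 399
Y(d, L) = 458 (Y(d, L) = 4*(-1/2*5 + 9*13) = 4*(-5/2 + 117) = 4*(229/2) = 458)
U(A, g) = 399
sqrt(U(E(-8), R(-10)) + Y(238, -633)) = sqrt(399 + 458) = sqrt(857)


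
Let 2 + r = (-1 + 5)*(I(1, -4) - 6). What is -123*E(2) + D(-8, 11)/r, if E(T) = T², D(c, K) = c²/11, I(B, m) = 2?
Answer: -48740/99 ≈ -492.32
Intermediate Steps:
D(c, K) = c²/11 (D(c, K) = c²*(1/11) = c²/11)
r = -18 (r = -2 + (-1 + 5)*(2 - 6) = -2 + 4*(-4) = -2 - 16 = -18)
-123*E(2) + D(-8, 11)/r = -123*2² + ((1/11)*(-8)²)/(-18) = -123*4 + ((1/11)*64)*(-1/18) = -492 + (64/11)*(-1/18) = -492 - 32/99 = -48740/99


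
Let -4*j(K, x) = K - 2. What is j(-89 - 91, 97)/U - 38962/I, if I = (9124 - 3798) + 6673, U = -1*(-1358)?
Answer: -14961269/4655612 ≈ -3.2136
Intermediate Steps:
U = 1358
I = 11999 (I = 5326 + 6673 = 11999)
j(K, x) = 1/2 - K/4 (j(K, x) = -(K - 2)/4 = -(-2 + K)/4 = 1/2 - K/4)
j(-89 - 91, 97)/U - 38962/I = (1/2 - (-89 - 91)/4)/1358 - 38962/11999 = (1/2 - 1/4*(-180))*(1/1358) - 38962*1/11999 = (1/2 + 45)*(1/1358) - 38962/11999 = (91/2)*(1/1358) - 38962/11999 = 13/388 - 38962/11999 = -14961269/4655612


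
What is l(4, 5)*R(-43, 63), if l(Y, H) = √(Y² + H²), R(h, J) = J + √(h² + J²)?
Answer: √41*(63 + √5818) ≈ 891.80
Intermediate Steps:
R(h, J) = J + √(J² + h²)
l(Y, H) = √(H² + Y²)
l(4, 5)*R(-43, 63) = √(5² + 4²)*(63 + √(63² + (-43)²)) = √(25 + 16)*(63 + √(3969 + 1849)) = √41*(63 + √5818)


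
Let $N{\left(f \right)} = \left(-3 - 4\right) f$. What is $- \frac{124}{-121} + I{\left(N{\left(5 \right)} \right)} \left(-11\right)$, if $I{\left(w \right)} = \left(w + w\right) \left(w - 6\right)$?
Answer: $- \frac{3819846}{121} \approx -31569.0$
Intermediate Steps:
$N{\left(f \right)} = - 7 f$
$I{\left(w \right)} = 2 w \left(-6 + w\right)$
$- \frac{124}{-121} + I{\left(N{\left(5 \right)} \right)} \left(-11\right) = - \frac{124}{-121} + 2 \left(\left(-7\right) 5\right) \left(-6 - 35\right) \left(-11\right) = \left(-124\right) \left(- \frac{1}{121}\right) + 2 \left(-35\right) \left(-6 - 35\right) \left(-11\right) = \frac{124}{121} + 2 \left(-35\right) \left(-41\right) \left(-11\right) = \frac{124}{121} + 2870 \left(-11\right) = \frac{124}{121} - 31570 = - \frac{3819846}{121}$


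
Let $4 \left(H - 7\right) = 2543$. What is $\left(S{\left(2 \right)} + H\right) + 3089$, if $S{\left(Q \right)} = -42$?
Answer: $\frac{14759}{4} \approx 3689.8$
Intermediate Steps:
$H = \frac{2571}{4}$ ($H = 7 + \frac{1}{4} \cdot 2543 = 7 + \frac{2543}{4} = \frac{2571}{4} \approx 642.75$)
$\left(S{\left(2 \right)} + H\right) + 3089 = \left(-42 + \frac{2571}{4}\right) + 3089 = \frac{2403}{4} + 3089 = \frac{14759}{4}$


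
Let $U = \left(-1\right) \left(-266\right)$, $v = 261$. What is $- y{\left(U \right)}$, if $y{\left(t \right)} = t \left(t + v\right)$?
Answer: $-140182$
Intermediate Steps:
$U = 266$
$y{\left(t \right)} = t \left(261 + t\right)$ ($y{\left(t \right)} = t \left(t + 261\right) = t \left(261 + t\right)$)
$- y{\left(U \right)} = - 266 \left(261 + 266\right) = - 266 \cdot 527 = \left(-1\right) 140182 = -140182$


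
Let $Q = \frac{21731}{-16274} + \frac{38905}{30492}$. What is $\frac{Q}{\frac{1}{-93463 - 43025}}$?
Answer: $\frac{1385639054}{170877} \approx 8109.0$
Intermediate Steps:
$Q = - \frac{14740841}{248113404}$ ($Q = 21731 \left(- \frac{1}{16274}\right) + 38905 \cdot \frac{1}{30492} = - \frac{21731}{16274} + \frac{38905}{30492} = - \frac{14740841}{248113404} \approx -0.059412$)
$\frac{Q}{\frac{1}{-93463 - 43025}} = - \frac{14740841}{248113404 \frac{1}{-93463 - 43025}} = - \frac{14740841}{248113404 \frac{1}{-136488}} = - \frac{14740841}{248113404 \left(- \frac{1}{136488}\right)} = \left(- \frac{14740841}{248113404}\right) \left(-136488\right) = \frac{1385639054}{170877}$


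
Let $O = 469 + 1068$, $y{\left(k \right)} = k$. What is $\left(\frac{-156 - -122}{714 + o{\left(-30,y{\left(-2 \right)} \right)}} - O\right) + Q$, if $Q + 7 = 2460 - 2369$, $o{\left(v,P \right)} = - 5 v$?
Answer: $- \frac{627713}{432} \approx -1453.0$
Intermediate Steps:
$O = 1537$
$Q = 84$ ($Q = -7 + \left(2460 - 2369\right) = -7 + 91 = 84$)
$\left(\frac{-156 - -122}{714 + o{\left(-30,y{\left(-2 \right)} \right)}} - O\right) + Q = \left(\frac{-156 - -122}{714 - -150} - 1537\right) + 84 = \left(\frac{-156 + \left(-398 + 520\right)}{714 + 150} - 1537\right) + 84 = \left(\frac{-156 + 122}{864} - 1537\right) + 84 = \left(\left(-34\right) \frac{1}{864} - 1537\right) + 84 = \left(- \frac{17}{432} - 1537\right) + 84 = - \frac{664001}{432} + 84 = - \frac{627713}{432}$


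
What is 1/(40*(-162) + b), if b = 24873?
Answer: 1/18393 ≈ 5.4369e-5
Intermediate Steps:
1/(40*(-162) + b) = 1/(40*(-162) + 24873) = 1/(-6480 + 24873) = 1/18393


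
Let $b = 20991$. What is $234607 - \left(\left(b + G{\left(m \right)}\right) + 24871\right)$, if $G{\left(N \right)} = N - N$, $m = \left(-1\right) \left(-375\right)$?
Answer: $188745$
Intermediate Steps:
$m = 375$
$G{\left(N \right)} = 0$
$234607 - \left(\left(b + G{\left(m \right)}\right) + 24871\right) = 234607 - \left(\left(20991 + 0\right) + 24871\right) = 234607 - \left(20991 + 24871\right) = 234607 - 45862 = 188745$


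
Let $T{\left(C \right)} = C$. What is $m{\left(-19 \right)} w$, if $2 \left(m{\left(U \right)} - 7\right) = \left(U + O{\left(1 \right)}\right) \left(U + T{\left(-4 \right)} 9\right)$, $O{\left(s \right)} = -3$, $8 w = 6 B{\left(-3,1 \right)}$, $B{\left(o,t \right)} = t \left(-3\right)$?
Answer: $-1377$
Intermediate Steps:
$B{\left(o,t \right)} = - 3 t$
$w = - \frac{9}{4}$ ($w = \frac{6 \left(\left(-3\right) 1\right)}{8} = \frac{6 \left(-3\right)}{8} = \frac{1}{8} \left(-18\right) = - \frac{9}{4} \approx -2.25$)
$m{\left(U \right)} = 7 + \frac{\left(-36 + U\right) \left(-3 + U\right)}{2}$ ($m{\left(U \right)} = 7 + \frac{\left(U - 3\right) \left(U - 36\right)}{2} = 7 + \frac{\left(-3 + U\right) \left(U - 36\right)}{2} = 7 + \frac{\left(-3 + U\right) \left(-36 + U\right)}{2} = 7 + \frac{\left(-36 + U\right) \left(-3 + U\right)}{2}$)
$m{\left(-19 \right)} w = \left(61 + \frac{\left(-19\right)^{2}}{2} - - \frac{741}{2}\right) \left(- \frac{9}{4}\right) = \left(61 + \frac{1}{2} \cdot 361 + \frac{741}{2}\right) \left(- \frac{9}{4}\right) = \left(61 + \frac{361}{2} + \frac{741}{2}\right) \left(- \frac{9}{4}\right) = 612 \left(- \frac{9}{4}\right) = -1377$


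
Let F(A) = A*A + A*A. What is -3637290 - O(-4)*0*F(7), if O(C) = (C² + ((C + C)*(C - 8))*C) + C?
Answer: -3637290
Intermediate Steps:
F(A) = 2*A² (F(A) = A² + A² = 2*A²)
O(C) = C + C² + 2*C²*(-8 + C) (O(C) = (C² + ((2*C)*(-8 + C))*C) + C = (C² + (2*C*(-8 + C))*C) + C = (C² + 2*C²*(-8 + C)) + C = C + C² + 2*C²*(-8 + C))
-3637290 - O(-4)*0*F(7) = -3637290 - -4*(1 - 15*(-4) + 2*(-4)²)*0*2*7² = -3637290 - -4*(1 + 60 + 2*16)*0*2*49 = -3637290 - -4*(1 + 60 + 32)*0*98 = -3637290 - -4*93*0*98 = -3637290 - (-372*0)*98 = -3637290 - 0*98 = -3637290 - 1*0 = -3637290 + 0 = -3637290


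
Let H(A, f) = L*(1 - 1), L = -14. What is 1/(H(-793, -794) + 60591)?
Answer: 1/60591 ≈ 1.6504e-5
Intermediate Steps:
H(A, f) = 0 (H(A, f) = -14*(1 - 1) = -14*0 = 0)
1/(H(-793, -794) + 60591) = 1/(0 + 60591) = 1/60591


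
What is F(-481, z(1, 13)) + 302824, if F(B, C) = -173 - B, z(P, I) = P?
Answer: 303132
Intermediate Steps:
F(-481, z(1, 13)) + 302824 = (-173 - 1*(-481)) + 302824 = (-173 + 481) + 302824 = 308 + 302824 = 303132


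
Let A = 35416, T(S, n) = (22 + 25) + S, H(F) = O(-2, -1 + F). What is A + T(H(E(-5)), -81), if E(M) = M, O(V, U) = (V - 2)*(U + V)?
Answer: 35495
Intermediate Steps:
O(V, U) = (-2 + V)*(U + V)
H(F) = 12 - 4*F (H(F) = (-2)**2 - 2*(-1 + F) - 2*(-2) + (-1 + F)*(-2) = 4 + (2 - 2*F) + 4 + (2 - 2*F) = 12 - 4*F)
T(S, n) = 47 + S
A + T(H(E(-5)), -81) = 35416 + (47 + (12 - 4*(-5))) = 35416 + (47 + (12 + 20)) = 35416 + (47 + 32) = 35416 + 79 = 35495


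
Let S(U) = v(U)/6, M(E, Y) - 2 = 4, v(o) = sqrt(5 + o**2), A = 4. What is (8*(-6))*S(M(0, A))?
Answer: -8*sqrt(41) ≈ -51.225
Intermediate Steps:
M(E, Y) = 6 (M(E, Y) = 2 + 4 = 6)
S(U) = sqrt(5 + U**2)/6
(8*(-6))*S(M(0, A)) = (8*(-6))*(sqrt(5 + 6**2)/6) = -8*sqrt(5 + 36) = -8*sqrt(41)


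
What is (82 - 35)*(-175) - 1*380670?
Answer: -388895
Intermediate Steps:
(82 - 35)*(-175) - 1*380670 = 47*(-175) - 380670 = -8225 - 380670 = -388895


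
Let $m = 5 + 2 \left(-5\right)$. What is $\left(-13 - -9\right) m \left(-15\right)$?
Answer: $-300$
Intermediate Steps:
$m = -5$ ($m = 5 - 10 = -5$)
$\left(-13 - -9\right) m \left(-15\right) = \left(-13 - -9\right) \left(-5\right) \left(-15\right) = \left(-13 + 9\right) \left(-5\right) \left(-15\right) = \left(-4\right) \left(-5\right) \left(-15\right) = 20 \left(-15\right) = -300$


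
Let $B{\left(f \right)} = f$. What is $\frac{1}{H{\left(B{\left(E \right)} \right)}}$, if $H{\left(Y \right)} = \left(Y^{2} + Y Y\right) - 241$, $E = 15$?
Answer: $\frac{1}{209} \approx 0.0047847$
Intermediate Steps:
$H{\left(Y \right)} = -241 + 2 Y^{2}$ ($H{\left(Y \right)} = \left(Y^{2} + Y^{2}\right) - 241 = 2 Y^{2} - 241 = -241 + 2 Y^{2}$)
$\frac{1}{H{\left(B{\left(E \right)} \right)}} = \frac{1}{-241 + 2 \cdot 15^{2}} = \frac{1}{-241 + 2 \cdot 225} = \frac{1}{-241 + 450} = \frac{1}{209}$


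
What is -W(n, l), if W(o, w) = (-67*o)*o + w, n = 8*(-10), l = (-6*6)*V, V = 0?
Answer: 428800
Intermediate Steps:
l = 0 (l = -6*6*0 = -36*0 = 0)
n = -80
W(o, w) = w - 67*o² (W(o, w) = -67*o² + w = w - 67*o²)
-W(n, l) = -(0 - 67*(-80)²) = -(0 - 67*6400) = -(0 - 428800) = -1*(-428800) = 428800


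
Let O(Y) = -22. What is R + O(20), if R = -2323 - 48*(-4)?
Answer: -2153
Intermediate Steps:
R = -2131 (R = -2323 + 192 = -2131)
R + O(20) = -2131 - 22 = -2153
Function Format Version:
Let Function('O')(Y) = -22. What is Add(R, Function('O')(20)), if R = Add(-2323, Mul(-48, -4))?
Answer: -2153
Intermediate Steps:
R = -2131 (R = Add(-2323, 192) = -2131)
Add(R, Function('O')(20)) = Add(-2131, -22) = -2153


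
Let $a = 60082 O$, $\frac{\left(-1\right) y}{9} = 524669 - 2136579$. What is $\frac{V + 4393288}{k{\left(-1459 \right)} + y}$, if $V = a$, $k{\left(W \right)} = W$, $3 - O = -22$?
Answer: $\frac{5895338}{14505731} \approx 0.40641$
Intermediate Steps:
$O = 25$ ($O = 3 - -22 = 3 + 22 = 25$)
$y = 14507190$ ($y = - 9 \left(524669 - 2136579\right) = \left(-9\right) \left(-1611910\right) = 14507190$)
$a = 1502050$ ($a = 60082 \cdot 25 = 1502050$)
$V = 1502050$
$\frac{V + 4393288}{k{\left(-1459 \right)} + y} = \frac{1502050 + 4393288}{-1459 + 14507190} = \frac{5895338}{14505731}$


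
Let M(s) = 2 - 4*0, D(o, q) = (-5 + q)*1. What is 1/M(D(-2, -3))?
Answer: ½ ≈ 0.50000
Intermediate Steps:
D(o, q) = -5 + q
M(s) = 2 (M(s) = 2 + 0 = 2)
1/M(D(-2, -3)) = 1/2 = ½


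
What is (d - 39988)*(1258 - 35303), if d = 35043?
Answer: 168352525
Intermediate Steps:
(d - 39988)*(1258 - 35303) = (35043 - 39988)*(1258 - 35303) = -4945*(-34045) = 168352525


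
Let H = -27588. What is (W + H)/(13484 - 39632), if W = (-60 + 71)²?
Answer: 27467/26148 ≈ 1.0504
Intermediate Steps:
W = 121 (W = 11² = 121)
(W + H)/(13484 - 39632) = (121 - 27588)/(13484 - 39632) = -27467/(-26148) = -27467*(-1/26148) = 27467/26148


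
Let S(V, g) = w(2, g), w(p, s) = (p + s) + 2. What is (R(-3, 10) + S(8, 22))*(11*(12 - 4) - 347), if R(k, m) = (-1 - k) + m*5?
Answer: -20202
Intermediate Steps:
w(p, s) = 2 + p + s
S(V, g) = 4 + g (S(V, g) = 2 + 2 + g = 4 + g)
R(k, m) = -1 - k + 5*m (R(k, m) = (-1 - k) + 5*m = -1 - k + 5*m)
(R(-3, 10) + S(8, 22))*(11*(12 - 4) - 347) = ((-1 - 1*(-3) + 5*10) + (4 + 22))*(11*(12 - 4) - 347) = ((-1 + 3 + 50) + 26)*(11*8 - 347) = (52 + 26)*(88 - 347) = 78*(-259) = -20202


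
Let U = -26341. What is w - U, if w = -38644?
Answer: -12303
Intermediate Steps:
w - U = -38644 - 1*(-26341) = -38644 + 26341 = -12303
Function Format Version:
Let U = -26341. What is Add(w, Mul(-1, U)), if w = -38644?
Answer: -12303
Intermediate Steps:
Add(w, Mul(-1, U)) = Add(-38644, Mul(-1, -26341)) = Add(-38644, 26341) = -12303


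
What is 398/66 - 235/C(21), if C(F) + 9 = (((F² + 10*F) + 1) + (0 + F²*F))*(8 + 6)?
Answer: 27608072/4579509 ≈ 6.0286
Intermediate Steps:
C(F) = 5 + 14*F² + 14*F³ + 140*F (C(F) = -9 + (((F² + 10*F) + 1) + (0 + F²*F))*(8 + 6) = -9 + ((1 + F² + 10*F) + (0 + F³))*14 = -9 + ((1 + F² + 10*F) + F³)*14 = -9 + (1 + F² + F³ + 10*F)*14 = -9 + (14 + 14*F² + 14*F³ + 140*F) = 5 + 14*F² + 14*F³ + 140*F)
398/66 - 235/C(21) = 398/66 - 235/(5 + 14*21² + 14*21³ + 140*21) = 398*(1/66) - 235/(5 + 14*441 + 14*9261 + 2940) = 199/33 - 235/(5 + 6174 + 129654 + 2940) = 199/33 - 235/138773 = 27608072/4579509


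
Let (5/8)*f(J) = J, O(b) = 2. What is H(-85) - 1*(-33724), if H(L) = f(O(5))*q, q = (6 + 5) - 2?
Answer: 168764/5 ≈ 33753.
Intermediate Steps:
f(J) = 8*J/5
q = 9 (q = 11 - 2 = 9)
H(L) = 144/5 (H(L) = ((8/5)*2)*9 = (16/5)*9 = 144/5)
H(-85) - 1*(-33724) = 144/5 - 1*(-33724) = 144/5 + 33724 = 168764/5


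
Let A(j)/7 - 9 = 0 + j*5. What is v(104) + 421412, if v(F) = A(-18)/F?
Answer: 43826281/104 ≈ 4.2141e+5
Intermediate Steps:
A(j) = 63 + 35*j (A(j) = 63 + 7*(0 + j*5) = 63 + 7*(0 + 5*j) = 63 + 7*(5*j) = 63 + 35*j)
v(F) = -567/F (v(F) = (63 + 35*(-18))/F = (63 - 630)/F = -567/F)
v(104) + 421412 = -567/104 + 421412 = 43826281/104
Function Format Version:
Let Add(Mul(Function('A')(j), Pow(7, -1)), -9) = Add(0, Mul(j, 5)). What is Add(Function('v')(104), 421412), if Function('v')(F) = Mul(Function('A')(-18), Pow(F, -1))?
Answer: Rational(43826281, 104) ≈ 4.2141e+5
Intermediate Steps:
Function('A')(j) = Add(63, Mul(35, j)) (Function('A')(j) = Add(63, Mul(7, Add(0, Mul(j, 5)))) = Add(63, Mul(7, Add(0, Mul(5, j)))) = Add(63, Mul(7, Mul(5, j))) = Add(63, Mul(35, j)))
Function('v')(F) = Mul(-567, Pow(F, -1)) (Function('v')(F) = Mul(Add(63, Mul(35, -18)), Pow(F, -1)) = Mul(Add(63, -630), Pow(F, -1)) = Mul(-567, Pow(F, -1)))
Add(Function('v')(104), 421412) = Add(Mul(-567, Pow(104, -1)), 421412) = Add(Mul(-567, Rational(1, 104)), 421412) = Add(Rational(-567, 104), 421412) = Rational(43826281, 104)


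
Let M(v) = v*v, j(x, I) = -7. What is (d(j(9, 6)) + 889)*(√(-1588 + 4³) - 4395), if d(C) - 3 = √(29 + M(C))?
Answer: -(892 + √78)*(4395 - 2*I*√381) ≈ -3.9592e+6 + 35167.0*I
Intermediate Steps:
M(v) = v²
d(C) = 3 + √(29 + C²)
(d(j(9, 6)) + 889)*(√(-1588 + 4³) - 4395) = ((3 + √(29 + (-7)²)) + 889)*(√(-1588 + 4³) - 4395) = ((3 + √(29 + 49)) + 889)*(√(-1588 + 64) - 4395) = ((3 + √78) + 889)*(√(-1524) - 4395) = (892 + √78)*(2*I*√381 - 4395) = (892 + √78)*(-4395 + 2*I*√381) = (-4395 + 2*I*√381)*(892 + √78)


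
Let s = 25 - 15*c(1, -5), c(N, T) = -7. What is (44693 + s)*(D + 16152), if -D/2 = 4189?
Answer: 348454002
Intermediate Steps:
D = -8378 (D = -2*4189 = -8378)
s = 130 (s = 25 - 15*(-7) = 25 + 105 = 130)
(44693 + s)*(D + 16152) = (44693 + 130)*(-8378 + 16152) = 44823*7774 = 348454002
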